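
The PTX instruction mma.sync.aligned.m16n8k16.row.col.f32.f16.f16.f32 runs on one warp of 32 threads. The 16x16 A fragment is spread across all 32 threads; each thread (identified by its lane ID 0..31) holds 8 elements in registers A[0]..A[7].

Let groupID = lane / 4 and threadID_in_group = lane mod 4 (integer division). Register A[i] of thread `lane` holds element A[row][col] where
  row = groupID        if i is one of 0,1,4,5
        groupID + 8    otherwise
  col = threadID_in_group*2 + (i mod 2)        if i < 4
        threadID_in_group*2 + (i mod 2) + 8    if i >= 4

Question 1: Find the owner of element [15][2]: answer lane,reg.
r=15->g=7,rb=1  c=2->cb=0,t=1,b0=0
L=7*4+1=29  i=0*4+1*2+0=2

29,2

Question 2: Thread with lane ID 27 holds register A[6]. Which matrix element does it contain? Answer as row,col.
L=27→G=27>>2=6, T=27&3=3
[6]→row 6+8=14  col 3·2+0+8=14

14,14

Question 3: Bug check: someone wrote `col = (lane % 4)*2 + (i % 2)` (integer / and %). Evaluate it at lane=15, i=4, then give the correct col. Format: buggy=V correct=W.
buggy=6 correct=14

`(lane % 4)*2 + (i % 2)`[15,4]->6
lane 15->15/4=3, 15 mod 4=3
i=4  r:3+0->3  c:2·3+0+8->14
col: 6 vs 14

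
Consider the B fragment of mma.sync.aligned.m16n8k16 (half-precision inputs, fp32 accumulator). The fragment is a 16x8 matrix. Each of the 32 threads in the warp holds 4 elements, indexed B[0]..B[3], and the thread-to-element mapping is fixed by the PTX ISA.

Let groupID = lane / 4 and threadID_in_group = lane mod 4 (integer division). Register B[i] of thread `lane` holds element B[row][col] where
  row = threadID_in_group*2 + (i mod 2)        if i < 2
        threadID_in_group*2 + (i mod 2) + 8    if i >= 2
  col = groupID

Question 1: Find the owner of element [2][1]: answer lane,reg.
5,0

c=1→G=1  r=2→rhi=0,T=1,p=0
L=1*4+1=5  i=0*2+0=0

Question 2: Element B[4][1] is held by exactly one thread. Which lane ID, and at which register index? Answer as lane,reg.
c=1→G=1  r=4→rhi=0,T=2,p=0
L=1*4+2=6  i=0*2+0=0

6,0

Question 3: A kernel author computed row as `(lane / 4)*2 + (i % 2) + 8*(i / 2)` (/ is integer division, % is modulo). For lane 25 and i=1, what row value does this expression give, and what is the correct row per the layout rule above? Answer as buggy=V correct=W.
buggy=13 correct=3

`(lane / 4)*2 + (i % 2) + 8*(i / 2)`[25,1]→13
lane 25: G=6 (25/4), T=1 (25%4)
i=1: r=1*2+1+0=3, c=G=6
row: 13 vs 3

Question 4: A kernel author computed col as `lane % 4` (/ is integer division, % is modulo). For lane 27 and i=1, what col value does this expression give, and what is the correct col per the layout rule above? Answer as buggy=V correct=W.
buggy=3 correct=6

`lane % 4`[27,1]⇒3
lane 27: gr=6 (27/4), th=3 (27%4)
i=1: r=3*2+1+0=7, c=gr=6
col: 3 vs 6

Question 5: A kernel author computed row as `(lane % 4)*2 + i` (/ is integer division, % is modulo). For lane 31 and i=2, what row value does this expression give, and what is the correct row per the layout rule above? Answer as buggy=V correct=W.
buggy=8 correct=14

`(lane % 4)*2 + i`[31,2]->8
31: gid=7,tid=3
[2] (3*2+0+8,7) = (14,7)
row: 8 vs 14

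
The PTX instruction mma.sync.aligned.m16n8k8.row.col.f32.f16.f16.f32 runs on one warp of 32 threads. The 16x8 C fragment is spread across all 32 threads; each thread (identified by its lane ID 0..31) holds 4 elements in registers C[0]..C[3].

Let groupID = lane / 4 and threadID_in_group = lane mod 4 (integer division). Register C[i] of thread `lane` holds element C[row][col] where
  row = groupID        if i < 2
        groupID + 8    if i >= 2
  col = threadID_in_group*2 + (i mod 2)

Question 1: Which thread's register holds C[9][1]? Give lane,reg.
4,3

r=9→G=1,rhi=1  c=1→T=0,p=1
L=1*4+0=4  i=1*2+1=3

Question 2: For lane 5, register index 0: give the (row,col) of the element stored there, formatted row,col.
lane 5->5/4=1, 5 mod 4=1
i=0  r:1+0->1  c:2·1+0->2

1,2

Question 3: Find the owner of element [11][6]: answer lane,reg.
15,2

r=11→G=3,rhi=1  c=6→T=3,p=0
L=3*4+3=15  i=1*2+0=2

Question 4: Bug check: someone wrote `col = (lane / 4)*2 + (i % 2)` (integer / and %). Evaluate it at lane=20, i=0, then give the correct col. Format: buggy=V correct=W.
buggy=10 correct=0

`(lane / 4)*2 + (i % 2)`[20,0]→10
L=20→G=20>>2=5, T=20&3=0
[0]→row 5+0=5  col 0·2+0=0
col: 10 vs 0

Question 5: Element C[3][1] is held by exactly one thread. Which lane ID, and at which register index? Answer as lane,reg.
12,1

r=3→G=3,rhi=0  c=1→T=0,p=1
L=3*4+0=12  i=0*2+1=1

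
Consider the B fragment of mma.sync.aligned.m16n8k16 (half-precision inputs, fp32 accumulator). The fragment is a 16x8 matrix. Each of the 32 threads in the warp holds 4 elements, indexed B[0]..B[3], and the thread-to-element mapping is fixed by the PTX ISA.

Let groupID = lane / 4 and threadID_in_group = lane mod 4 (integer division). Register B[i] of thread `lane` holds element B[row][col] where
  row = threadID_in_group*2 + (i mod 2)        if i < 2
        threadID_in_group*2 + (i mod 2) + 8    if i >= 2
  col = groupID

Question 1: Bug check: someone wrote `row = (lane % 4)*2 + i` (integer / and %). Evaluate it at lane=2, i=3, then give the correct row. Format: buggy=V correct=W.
`(lane % 4)*2 + i`[2,3]→7
L=2→G=2>>2=0, T=2&3=2
[3]→row 2·2+1+8=13  col G=0
row: 7 vs 13

buggy=7 correct=13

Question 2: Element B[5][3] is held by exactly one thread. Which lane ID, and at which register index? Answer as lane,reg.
14,1

c=3->g=3  r=5->rb=0,t=2,b0=1
L=3*4+2=14  i=0*2+1=1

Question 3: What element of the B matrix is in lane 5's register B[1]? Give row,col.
5: gr=1,th=1
[1] (1*2+1+0,1) = (3,1)

3,1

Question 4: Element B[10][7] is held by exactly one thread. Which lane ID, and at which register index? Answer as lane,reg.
29,2

c=7⇒gr=7  r=10⇒Rb=1,th=1,odd=0
L=7*4+1=29  i=1*2+0=2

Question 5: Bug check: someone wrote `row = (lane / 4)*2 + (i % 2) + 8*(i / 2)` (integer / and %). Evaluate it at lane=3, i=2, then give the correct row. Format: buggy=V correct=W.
`(lane / 4)*2 + (i % 2) + 8*(i / 2)`[3,2]->8
lane 3->3/4=0, 3 mod 4=3
i=2  r:2·3+0+8->14  c:0
row: 8 vs 14

buggy=8 correct=14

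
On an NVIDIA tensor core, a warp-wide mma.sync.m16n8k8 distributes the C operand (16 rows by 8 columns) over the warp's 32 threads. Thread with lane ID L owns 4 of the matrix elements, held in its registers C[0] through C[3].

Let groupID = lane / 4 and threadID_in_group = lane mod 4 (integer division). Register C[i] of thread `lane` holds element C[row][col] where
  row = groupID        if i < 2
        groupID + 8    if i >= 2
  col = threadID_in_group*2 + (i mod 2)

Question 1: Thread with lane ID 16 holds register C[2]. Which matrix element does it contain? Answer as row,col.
12,0

lane 16→16/4=4, 16 mod 4=0
i=2  r:4+8→12  c:2·0+0→0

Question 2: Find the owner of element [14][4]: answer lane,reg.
26,2

r=14->g=6,rb=1  c=4->t=2,b0=0
L=6*4+2=26  i=1*2+0=2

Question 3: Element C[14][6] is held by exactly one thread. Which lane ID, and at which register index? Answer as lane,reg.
27,2

r=14->g=6,rb=1  c=6->t=3,b0=0
L=6*4+3=27  i=1*2+0=2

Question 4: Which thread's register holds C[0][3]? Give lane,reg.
r:0=>grp=0,rB=0  c:3=>tig=1,lo=1
L=0*4+1=1  i=0*2+1=1

1,1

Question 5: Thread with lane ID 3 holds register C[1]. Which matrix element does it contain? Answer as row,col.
lane 3: G=0 (3/4), T=3 (3%4)
i=1: r=0+0=0, c=3*2+1=7

0,7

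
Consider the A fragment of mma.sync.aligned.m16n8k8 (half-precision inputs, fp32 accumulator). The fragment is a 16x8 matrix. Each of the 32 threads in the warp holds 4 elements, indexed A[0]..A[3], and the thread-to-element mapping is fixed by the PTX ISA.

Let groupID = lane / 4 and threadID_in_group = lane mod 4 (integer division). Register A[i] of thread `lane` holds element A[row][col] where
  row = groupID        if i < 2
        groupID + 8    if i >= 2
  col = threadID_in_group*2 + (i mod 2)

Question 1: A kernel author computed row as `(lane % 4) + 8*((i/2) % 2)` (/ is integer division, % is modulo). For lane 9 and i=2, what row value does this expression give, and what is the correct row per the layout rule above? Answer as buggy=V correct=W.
`(lane % 4) + 8*((i/2) % 2)`[9,2]=>9
lane 9=>9/4=2, 9 mod 4=1
i=2  r:2+8=>10  c:2·1+0=>2
row: 9 vs 10

buggy=9 correct=10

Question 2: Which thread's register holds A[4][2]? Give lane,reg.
r=4->g=4,rb=0  c=2->t=1,b0=0
L=4*4+1=17  i=0*2+0=0

17,0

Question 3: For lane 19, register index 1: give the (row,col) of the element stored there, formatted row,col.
4,7

19: G=4,T=3
[1] (4+0,3*2+1) = (4,7)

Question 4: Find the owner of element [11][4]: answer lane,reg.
r=11⇒gr=3,Rb=1  c=4⇒th=2,odd=0
L=3*4+2=14  i=1*2+0=2

14,2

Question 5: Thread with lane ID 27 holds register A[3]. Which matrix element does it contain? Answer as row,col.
27: gid=6,tid=3
[3] (6+8,3*2+1) = (14,7)

14,7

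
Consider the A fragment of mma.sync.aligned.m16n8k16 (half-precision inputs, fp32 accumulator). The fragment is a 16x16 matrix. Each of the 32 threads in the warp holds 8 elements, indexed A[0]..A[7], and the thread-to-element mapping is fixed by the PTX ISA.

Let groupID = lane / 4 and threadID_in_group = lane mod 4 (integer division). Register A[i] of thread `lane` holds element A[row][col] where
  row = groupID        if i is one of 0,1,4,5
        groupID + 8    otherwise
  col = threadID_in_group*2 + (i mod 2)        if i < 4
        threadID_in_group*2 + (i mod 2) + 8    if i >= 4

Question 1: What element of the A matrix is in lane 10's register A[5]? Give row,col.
2,13

lane 10->10/4=2, 10 mod 4=2
i=5  r:2+0->2  c:2·2+1+8->13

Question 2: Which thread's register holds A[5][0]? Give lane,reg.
r=5⇒gr=5,Rb=0  c=0⇒Cb=0,th=0,odd=0
L=5*4+0=20  i=0*4+0*2+0=0

20,0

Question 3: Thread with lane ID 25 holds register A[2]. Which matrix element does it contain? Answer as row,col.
14,2

L=25=>grp=25>>2=6, tig=25&3=1
[2]=>row 6+8=14  col 1·2+0+0=2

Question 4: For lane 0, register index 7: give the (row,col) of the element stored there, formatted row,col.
lane 0->0/4=0, 0 mod 4=0
i=7  r:0+8->8  c:2·0+1+8->9

8,9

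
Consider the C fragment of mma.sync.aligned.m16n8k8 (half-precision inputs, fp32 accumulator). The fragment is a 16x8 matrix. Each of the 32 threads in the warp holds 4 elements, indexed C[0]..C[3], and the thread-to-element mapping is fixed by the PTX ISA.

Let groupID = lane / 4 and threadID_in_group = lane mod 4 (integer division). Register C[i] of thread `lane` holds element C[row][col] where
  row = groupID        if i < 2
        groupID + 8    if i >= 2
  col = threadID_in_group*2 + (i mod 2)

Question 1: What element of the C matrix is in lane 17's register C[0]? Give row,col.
lane 17: grp=4 (17/4), tig=1 (17%4)
i=0: r=4+0=4, c=1*2+0=2

4,2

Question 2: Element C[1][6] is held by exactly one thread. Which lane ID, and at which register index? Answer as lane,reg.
7,0

r: 1->gid=1,r8=0  c: 6->tid=3,i&1=0
L=1*4+3=7  i=0*2+0=0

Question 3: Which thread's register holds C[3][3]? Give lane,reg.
r=3⇒gr=3,Rb=0  c=3⇒th=1,odd=1
L=3*4+1=13  i=0*2+1=1

13,1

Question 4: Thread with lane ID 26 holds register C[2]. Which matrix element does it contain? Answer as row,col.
14,4

26: gid=6,tid=2
[2] (6+8,2*2+0) = (14,4)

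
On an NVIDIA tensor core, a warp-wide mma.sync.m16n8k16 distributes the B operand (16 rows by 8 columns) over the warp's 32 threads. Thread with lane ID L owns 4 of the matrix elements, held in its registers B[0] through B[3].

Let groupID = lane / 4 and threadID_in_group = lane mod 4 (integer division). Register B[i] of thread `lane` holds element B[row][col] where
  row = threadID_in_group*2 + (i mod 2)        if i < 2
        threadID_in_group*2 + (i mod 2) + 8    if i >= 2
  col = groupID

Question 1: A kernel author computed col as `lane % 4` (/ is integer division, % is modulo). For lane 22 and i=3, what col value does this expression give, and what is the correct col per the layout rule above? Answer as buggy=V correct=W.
`lane % 4`[22,3]->2
22: g=5,t=2
[3] (2*2+1+8,5) = (13,5)
col: 2 vs 5

buggy=2 correct=5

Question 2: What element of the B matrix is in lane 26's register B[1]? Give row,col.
5,6

lane 26: g=6 (26/4), t=2 (26%4)
i=1: r=2*2+1+0=5, c=g=6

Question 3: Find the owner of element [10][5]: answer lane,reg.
c: 5->gid=5  r: 10->r8=1,tid=1,i&1=0
L=5*4+1=21  i=1*2+0=2

21,2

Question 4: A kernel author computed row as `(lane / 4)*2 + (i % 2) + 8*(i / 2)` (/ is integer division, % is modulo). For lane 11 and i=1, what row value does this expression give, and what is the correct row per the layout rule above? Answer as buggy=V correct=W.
`(lane / 4)*2 + (i % 2) + 8*(i / 2)`[11,1]=>5
11: grp=2,tig=3
[1] (3*2+1+0,2) = (7,2)
row: 5 vs 7

buggy=5 correct=7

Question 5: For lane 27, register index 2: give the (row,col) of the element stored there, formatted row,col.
14,6

27: g=6,t=3
[2] (3*2+0+8,6) = (14,6)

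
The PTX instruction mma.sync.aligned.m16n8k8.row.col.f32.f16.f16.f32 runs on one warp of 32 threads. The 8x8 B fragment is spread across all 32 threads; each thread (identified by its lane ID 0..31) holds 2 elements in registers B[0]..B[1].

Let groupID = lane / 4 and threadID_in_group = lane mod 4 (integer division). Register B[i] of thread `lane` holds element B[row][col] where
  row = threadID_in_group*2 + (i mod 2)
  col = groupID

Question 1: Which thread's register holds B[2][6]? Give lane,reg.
25,0

c=6⇒gr=6  r=2⇒th=1,odd=0
L=6*4+1=25  i=0=0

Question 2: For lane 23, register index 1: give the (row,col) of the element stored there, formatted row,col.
7,5

lane 23->23/4=5, 23 mod 4=3
i=1  r:2·3+1->7  c:5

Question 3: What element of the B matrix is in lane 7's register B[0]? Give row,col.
7: gid=1,tid=3
[0] (3*2+0,1) = (6,1)

6,1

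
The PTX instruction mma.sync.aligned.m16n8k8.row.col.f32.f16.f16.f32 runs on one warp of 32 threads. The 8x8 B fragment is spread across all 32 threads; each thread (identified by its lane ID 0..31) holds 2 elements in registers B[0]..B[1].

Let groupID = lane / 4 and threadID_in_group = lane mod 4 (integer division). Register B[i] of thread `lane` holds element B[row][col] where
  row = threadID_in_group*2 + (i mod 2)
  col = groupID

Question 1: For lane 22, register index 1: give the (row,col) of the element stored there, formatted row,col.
5,5

lane 22→22/4=5, 22 mod 4=2
i=1  r:2·2+1→5  c:5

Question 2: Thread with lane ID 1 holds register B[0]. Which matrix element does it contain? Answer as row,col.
L=1→G=1>>2=0, T=1&3=1
[0]→row 1·2+0=2  col G=0

2,0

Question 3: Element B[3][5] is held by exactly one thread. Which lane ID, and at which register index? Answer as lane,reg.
c:5=>grp=5  r:3=>tig=1,lo=1
L=5*4+1=21  i=1=1

21,1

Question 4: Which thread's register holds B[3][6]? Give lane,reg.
c:6=>grp=6  r:3=>tig=1,lo=1
L=6*4+1=25  i=1=1

25,1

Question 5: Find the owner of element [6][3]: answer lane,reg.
c=3->g=3  r=6->t=3,b0=0
L=3*4+3=15  i=0=0

15,0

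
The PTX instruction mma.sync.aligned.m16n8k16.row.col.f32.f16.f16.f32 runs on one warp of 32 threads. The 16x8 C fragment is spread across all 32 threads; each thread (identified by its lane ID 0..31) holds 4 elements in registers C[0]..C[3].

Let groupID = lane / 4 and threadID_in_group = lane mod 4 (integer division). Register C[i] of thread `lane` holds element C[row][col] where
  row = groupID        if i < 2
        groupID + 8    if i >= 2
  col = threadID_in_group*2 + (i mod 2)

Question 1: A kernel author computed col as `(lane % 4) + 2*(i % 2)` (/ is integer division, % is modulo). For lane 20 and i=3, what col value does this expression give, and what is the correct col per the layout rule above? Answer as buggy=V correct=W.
buggy=2 correct=1

`(lane % 4) + 2*(i % 2)`[20,3]→2
20: G=5,T=0
[3] (5+8,0*2+1) = (13,1)
col: 2 vs 1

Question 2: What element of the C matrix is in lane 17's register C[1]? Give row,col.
lane 17: gr=4 (17/4), th=1 (17%4)
i=1: r=4+0=4, c=1*2+1=3

4,3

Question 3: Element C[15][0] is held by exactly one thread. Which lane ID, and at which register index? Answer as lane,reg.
r=15⇒gr=7,Rb=1  c=0⇒th=0,odd=0
L=7*4+0=28  i=1*2+0=2

28,2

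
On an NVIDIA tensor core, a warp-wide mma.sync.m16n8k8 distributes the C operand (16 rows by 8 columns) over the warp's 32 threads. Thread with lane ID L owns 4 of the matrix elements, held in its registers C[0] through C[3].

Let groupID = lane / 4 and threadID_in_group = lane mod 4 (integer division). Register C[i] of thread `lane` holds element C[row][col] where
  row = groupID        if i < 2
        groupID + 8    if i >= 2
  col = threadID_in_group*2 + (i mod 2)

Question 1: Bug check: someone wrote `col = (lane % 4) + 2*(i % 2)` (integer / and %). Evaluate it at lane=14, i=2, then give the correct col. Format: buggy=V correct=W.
`(lane % 4) + 2*(i % 2)`[14,2]→2
lane 14→14/4=3, 14 mod 4=2
i=2  r:3+8→11  c:2·2+0→4
col: 2 vs 4

buggy=2 correct=4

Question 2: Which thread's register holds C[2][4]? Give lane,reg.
r:2=>grp=2,rB=0  c:4=>tig=2,lo=0
L=2*4+2=10  i=0*2+0=0

10,0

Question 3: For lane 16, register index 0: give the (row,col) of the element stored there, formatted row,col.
4,0

16: G=4,T=0
[0] (4+0,0*2+0) = (4,0)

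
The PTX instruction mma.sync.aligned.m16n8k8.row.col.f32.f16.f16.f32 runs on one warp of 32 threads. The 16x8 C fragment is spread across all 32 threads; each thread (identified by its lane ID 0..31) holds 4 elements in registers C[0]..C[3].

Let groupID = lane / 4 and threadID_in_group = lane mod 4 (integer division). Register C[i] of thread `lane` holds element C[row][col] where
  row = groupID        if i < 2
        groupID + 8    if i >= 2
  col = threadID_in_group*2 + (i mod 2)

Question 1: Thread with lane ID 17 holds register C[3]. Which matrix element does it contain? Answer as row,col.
17: grp=4,tig=1
[3] (4+8,1*2+1) = (12,3)

12,3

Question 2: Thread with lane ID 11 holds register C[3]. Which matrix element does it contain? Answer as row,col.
L=11→G=11>>2=2, T=11&3=3
[3]→row 2+8=10  col 3·2+1=7

10,7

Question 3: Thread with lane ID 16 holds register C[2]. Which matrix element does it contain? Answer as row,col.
lane 16->16/4=4, 16 mod 4=0
i=2  r:4+8->12  c:2·0+0->0

12,0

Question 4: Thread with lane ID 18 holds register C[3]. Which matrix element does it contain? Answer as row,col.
12,5

lane 18⇒18/4=4, 18 mod 4=2
i=3  r:4+8⇒12  c:2·2+1⇒5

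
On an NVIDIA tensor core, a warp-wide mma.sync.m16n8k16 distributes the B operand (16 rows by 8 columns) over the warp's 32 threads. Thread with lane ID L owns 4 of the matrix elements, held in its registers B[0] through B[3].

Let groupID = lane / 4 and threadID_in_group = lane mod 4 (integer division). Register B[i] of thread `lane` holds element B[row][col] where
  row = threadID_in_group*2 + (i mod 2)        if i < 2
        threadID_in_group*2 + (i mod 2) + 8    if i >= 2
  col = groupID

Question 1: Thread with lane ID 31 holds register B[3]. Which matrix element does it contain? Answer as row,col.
lane 31: grp=7 (31/4), tig=3 (31%4)
i=3: r=3*2+1+8=15, c=grp=7

15,7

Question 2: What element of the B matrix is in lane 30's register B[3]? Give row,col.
13,7

30: g=7,t=2
[3] (2*2+1+8,7) = (13,7)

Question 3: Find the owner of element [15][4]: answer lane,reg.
19,3

c=4→G=4  r=15→rhi=1,T=3,p=1
L=4*4+3=19  i=1*2+1=3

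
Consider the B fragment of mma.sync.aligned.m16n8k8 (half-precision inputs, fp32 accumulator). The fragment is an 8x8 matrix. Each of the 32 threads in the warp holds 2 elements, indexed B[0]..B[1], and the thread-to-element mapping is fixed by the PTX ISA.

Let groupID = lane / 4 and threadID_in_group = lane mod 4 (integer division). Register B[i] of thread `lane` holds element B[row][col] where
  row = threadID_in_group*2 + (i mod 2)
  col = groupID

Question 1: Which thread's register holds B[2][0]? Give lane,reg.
1,0

c=0⇒gr=0  r=2⇒th=1,odd=0
L=0*4+1=1  i=0=0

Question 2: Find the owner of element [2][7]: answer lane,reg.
29,0

c=7⇒gr=7  r=2⇒th=1,odd=0
L=7*4+1=29  i=0=0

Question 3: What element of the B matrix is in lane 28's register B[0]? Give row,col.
0,7

L=28=>grp=28>>2=7, tig=28&3=0
[0]=>row 0·2+0=0  col grp=7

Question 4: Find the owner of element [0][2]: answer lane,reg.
c=2→G=2  r=0→T=0,p=0
L=2*4+0=8  i=0=0

8,0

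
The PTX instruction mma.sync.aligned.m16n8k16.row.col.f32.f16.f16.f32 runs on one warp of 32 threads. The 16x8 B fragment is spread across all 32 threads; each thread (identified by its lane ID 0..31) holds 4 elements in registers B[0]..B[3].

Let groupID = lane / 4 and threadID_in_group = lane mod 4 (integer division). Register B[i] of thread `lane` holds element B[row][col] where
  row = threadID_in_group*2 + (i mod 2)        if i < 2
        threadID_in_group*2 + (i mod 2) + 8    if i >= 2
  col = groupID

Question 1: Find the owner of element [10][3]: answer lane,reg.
13,2

c=3->g=3  r=10->rb=1,t=1,b0=0
L=3*4+1=13  i=1*2+0=2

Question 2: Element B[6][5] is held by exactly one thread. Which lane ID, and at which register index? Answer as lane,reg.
23,0

c=5⇒gr=5  r=6⇒Rb=0,th=3,odd=0
L=5*4+3=23  i=0*2+0=0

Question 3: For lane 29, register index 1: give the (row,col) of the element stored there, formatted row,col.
lane 29: gr=7 (29/4), th=1 (29%4)
i=1: r=1*2+1+0=3, c=gr=7

3,7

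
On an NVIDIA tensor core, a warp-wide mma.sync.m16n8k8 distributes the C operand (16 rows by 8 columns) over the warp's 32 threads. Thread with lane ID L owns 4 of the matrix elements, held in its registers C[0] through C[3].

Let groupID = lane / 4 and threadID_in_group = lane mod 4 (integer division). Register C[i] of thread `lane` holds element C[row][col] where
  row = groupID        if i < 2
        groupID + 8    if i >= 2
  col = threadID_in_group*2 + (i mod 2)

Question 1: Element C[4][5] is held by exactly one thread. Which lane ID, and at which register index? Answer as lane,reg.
18,1

r: 4->gid=4,r8=0  c: 5->tid=2,i&1=1
L=4*4+2=18  i=0*2+1=1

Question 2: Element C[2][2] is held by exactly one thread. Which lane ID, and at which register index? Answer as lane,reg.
9,0

r: 2->gid=2,r8=0  c: 2->tid=1,i&1=0
L=2*4+1=9  i=0*2+0=0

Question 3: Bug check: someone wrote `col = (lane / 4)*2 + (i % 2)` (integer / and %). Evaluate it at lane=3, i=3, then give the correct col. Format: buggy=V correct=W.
buggy=1 correct=7

`(lane / 4)*2 + (i % 2)`[3,3]->1
lane 3->3/4=0, 3 mod 4=3
i=3  r:0+8->8  c:2·3+1->7
col: 1 vs 7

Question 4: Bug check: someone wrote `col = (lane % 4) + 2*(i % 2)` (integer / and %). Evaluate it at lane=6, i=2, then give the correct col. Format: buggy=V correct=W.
`(lane % 4) + 2*(i % 2)`[6,2]->2
L=6->g=6>>2=1, t=6&3=2
[2]->row 1+8=9  col 2·2+0=4
col: 2 vs 4

buggy=2 correct=4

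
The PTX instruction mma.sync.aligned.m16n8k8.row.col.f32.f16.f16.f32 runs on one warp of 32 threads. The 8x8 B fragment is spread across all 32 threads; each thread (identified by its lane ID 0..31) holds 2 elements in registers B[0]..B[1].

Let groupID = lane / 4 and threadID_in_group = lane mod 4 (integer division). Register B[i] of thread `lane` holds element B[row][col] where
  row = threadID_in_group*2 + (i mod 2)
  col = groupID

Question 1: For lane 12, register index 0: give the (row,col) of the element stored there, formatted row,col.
0,3

lane 12->12/4=3, 12 mod 4=0
i=0  r:2·0+0->0  c:3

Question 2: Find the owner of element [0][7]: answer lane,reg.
28,0

c=7⇒gr=7  r=0⇒th=0,odd=0
L=7*4+0=28  i=0=0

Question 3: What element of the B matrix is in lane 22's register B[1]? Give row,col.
5,5

lane 22: G=5 (22/4), T=2 (22%4)
i=1: r=2*2+1=5, c=G=5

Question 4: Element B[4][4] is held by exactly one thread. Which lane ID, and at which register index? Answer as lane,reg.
c=4→G=4  r=4→T=2,p=0
L=4*4+2=18  i=0=0

18,0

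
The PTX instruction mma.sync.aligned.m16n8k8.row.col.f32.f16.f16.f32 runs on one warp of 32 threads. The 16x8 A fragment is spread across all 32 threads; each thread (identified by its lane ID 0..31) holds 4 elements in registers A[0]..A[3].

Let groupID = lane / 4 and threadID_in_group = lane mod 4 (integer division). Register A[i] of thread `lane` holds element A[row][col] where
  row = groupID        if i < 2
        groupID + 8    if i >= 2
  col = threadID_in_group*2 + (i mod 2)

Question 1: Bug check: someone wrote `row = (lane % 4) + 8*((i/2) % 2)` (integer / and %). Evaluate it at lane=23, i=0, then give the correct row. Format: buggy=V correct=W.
buggy=3 correct=5

`(lane % 4) + 8*((i/2) % 2)`[23,0]→3
L=23→G=23>>2=5, T=23&3=3
[0]→row 5+0=5  col 3·2+0=6
row: 3 vs 5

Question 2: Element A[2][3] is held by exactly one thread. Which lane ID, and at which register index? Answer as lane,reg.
r:2=>grp=2,rB=0  c:3=>tig=1,lo=1
L=2*4+1=9  i=0*2+1=1

9,1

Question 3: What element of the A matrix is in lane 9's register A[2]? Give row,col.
10,2

lane 9=>9/4=2, 9 mod 4=1
i=2  r:2+8=>10  c:2·1+0=>2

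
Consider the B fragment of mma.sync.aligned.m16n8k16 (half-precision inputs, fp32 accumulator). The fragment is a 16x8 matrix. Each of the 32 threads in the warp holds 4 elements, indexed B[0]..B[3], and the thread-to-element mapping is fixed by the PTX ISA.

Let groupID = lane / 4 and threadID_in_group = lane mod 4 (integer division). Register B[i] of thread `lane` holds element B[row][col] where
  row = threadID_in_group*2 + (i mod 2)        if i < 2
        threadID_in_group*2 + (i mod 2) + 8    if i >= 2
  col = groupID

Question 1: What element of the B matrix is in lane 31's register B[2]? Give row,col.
31: grp=7,tig=3
[2] (3*2+0+8,7) = (14,7)

14,7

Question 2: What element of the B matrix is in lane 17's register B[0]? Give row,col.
lane 17⇒17/4=4, 17 mod 4=1
i=0  r:2·1+0+0⇒2  c:4

2,4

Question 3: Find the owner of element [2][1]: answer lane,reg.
5,0

c: 1->gid=1  r: 2->r8=0,tid=1,i&1=0
L=1*4+1=5  i=0*2+0=0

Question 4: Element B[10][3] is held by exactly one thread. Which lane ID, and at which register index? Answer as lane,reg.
13,2

c:3=>grp=3  r:10=>rB=1,tig=1,lo=0
L=3*4+1=13  i=1*2+0=2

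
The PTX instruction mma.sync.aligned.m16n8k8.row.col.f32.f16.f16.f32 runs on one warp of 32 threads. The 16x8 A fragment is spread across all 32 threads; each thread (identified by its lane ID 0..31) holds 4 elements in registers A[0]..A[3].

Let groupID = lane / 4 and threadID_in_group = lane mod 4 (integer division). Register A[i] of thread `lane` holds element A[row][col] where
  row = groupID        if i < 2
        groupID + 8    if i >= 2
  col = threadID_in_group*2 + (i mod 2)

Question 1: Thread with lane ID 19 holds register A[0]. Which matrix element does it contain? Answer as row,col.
lane 19: gid=4 (19/4), tid=3 (19%4)
i=0: r=4+0=4, c=3*2+0=6

4,6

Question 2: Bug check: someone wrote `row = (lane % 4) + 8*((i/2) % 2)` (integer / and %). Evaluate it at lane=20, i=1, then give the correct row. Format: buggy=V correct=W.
buggy=0 correct=5

`(lane % 4) + 8*((i/2) % 2)`[20,1]⇒0
lane 20⇒20/4=5, 20 mod 4=0
i=1  r:5+0⇒5  c:2·0+1⇒1
row: 0 vs 5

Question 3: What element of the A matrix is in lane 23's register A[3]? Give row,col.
23: g=5,t=3
[3] (5+8,3*2+1) = (13,7)

13,7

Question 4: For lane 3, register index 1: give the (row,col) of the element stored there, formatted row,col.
3: G=0,T=3
[1] (0+0,3*2+1) = (0,7)

0,7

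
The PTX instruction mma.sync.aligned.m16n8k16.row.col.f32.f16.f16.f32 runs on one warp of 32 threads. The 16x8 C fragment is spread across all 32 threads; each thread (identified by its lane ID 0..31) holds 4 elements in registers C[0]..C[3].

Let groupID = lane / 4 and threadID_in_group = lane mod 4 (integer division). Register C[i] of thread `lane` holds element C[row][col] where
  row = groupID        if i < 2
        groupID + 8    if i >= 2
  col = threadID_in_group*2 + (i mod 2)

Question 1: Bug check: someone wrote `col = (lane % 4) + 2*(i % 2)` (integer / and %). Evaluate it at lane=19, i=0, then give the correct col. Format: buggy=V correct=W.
buggy=3 correct=6

`(lane % 4) + 2*(i % 2)`[19,0]→3
lane 19: G=4 (19/4), T=3 (19%4)
i=0: r=4+0=4, c=3*2+0=6
col: 3 vs 6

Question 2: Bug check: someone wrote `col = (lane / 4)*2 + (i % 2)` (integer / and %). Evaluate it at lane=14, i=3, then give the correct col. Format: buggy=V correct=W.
buggy=7 correct=5

`(lane / 4)*2 + (i % 2)`[14,3]=>7
L=14=>grp=14>>2=3, tig=14&3=2
[3]=>row 3+8=11  col 2·2+1=5
col: 7 vs 5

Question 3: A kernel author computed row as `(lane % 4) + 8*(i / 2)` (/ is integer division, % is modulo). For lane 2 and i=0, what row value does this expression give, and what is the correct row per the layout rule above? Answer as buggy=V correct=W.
buggy=2 correct=0

`(lane % 4) + 8*(i / 2)`[2,0]->2
lane 2: gid=0 (2/4), tid=2 (2%4)
i=0: r=0+0=0, c=2*2+0=4
row: 2 vs 0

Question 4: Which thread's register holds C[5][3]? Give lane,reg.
21,1

r=5->g=5,rb=0  c=3->t=1,b0=1
L=5*4+1=21  i=0*2+1=1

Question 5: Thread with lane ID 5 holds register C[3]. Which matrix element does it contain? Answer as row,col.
9,3

5: g=1,t=1
[3] (1+8,1*2+1) = (9,3)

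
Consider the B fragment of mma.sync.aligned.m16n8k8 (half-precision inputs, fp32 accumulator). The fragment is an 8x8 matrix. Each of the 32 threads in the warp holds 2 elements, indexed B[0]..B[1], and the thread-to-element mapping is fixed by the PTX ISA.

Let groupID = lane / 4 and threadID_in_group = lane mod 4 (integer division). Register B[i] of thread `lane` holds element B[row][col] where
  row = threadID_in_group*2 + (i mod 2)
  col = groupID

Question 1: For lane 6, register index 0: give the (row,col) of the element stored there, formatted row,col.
6: gr=1,th=2
[0] (2*2+0,1) = (4,1)

4,1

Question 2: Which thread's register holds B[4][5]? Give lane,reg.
22,0

c=5→G=5  r=4→T=2,p=0
L=5*4+2=22  i=0=0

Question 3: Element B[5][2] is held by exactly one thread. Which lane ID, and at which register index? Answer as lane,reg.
10,1

c=2→G=2  r=5→T=2,p=1
L=2*4+2=10  i=1=1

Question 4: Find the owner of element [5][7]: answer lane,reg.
c=7→G=7  r=5→T=2,p=1
L=7*4+2=30  i=1=1

30,1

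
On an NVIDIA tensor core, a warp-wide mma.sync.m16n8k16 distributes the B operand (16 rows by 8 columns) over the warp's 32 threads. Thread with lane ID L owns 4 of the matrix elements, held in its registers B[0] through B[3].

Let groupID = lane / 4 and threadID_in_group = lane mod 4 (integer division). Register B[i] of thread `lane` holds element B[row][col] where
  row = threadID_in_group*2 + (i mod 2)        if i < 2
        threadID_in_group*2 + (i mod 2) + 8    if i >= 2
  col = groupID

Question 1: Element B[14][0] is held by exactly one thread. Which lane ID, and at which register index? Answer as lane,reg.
c: 0->gid=0  r: 14->r8=1,tid=3,i&1=0
L=0*4+3=3  i=1*2+0=2

3,2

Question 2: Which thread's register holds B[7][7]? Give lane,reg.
31,1

c: 7->gid=7  r: 7->r8=0,tid=3,i&1=1
L=7*4+3=31  i=0*2+1=1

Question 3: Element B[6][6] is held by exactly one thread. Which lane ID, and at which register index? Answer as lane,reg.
c=6⇒gr=6  r=6⇒Rb=0,th=3,odd=0
L=6*4+3=27  i=0*2+0=0

27,0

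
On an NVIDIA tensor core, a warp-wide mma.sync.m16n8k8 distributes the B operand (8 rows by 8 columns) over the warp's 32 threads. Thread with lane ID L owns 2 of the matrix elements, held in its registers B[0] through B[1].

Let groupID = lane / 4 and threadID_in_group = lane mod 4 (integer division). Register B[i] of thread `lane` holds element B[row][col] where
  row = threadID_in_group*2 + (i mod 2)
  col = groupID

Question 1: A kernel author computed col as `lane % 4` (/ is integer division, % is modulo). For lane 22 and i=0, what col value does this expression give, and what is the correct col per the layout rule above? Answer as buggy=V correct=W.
`lane % 4`[22,0]⇒2
lane 22⇒22/4=5, 22 mod 4=2
i=0  r:2·2+0⇒4  c:5
col: 2 vs 5

buggy=2 correct=5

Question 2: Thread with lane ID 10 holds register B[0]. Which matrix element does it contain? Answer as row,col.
lane 10: gr=2 (10/4), th=2 (10%4)
i=0: r=2*2+0=4, c=gr=2

4,2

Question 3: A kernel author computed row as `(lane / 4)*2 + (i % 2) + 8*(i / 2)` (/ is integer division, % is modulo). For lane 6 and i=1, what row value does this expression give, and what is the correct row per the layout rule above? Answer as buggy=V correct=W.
`(lane / 4)*2 + (i % 2) + 8*(i / 2)`[6,1]->3
6: gid=1,tid=2
[1] (2*2+1,1) = (5,1)
row: 3 vs 5

buggy=3 correct=5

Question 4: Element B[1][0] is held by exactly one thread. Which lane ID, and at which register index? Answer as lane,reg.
c=0⇒gr=0  r=1⇒th=0,odd=1
L=0*4+0=0  i=1=1

0,1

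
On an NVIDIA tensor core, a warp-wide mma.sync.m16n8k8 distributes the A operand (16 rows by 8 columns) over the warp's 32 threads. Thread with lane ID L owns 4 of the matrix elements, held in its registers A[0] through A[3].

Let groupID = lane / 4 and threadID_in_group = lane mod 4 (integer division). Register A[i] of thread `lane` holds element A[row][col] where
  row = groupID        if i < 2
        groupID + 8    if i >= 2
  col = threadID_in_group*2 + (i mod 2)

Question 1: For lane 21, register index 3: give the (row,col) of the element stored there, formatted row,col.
13,3

L=21=>grp=21>>2=5, tig=21&3=1
[3]=>row 5+8=13  col 1·2+1=3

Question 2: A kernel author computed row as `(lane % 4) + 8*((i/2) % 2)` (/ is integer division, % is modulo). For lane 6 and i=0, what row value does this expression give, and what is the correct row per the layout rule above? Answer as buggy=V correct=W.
`(lane % 4) + 8*((i/2) % 2)`[6,0]⇒2
lane 6: gr=1 (6/4), th=2 (6%4)
i=0: r=1+0=1, c=2*2+0=4
row: 2 vs 1

buggy=2 correct=1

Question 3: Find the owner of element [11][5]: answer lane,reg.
r:11=>grp=3,rB=1  c:5=>tig=2,lo=1
L=3*4+2=14  i=1*2+1=3

14,3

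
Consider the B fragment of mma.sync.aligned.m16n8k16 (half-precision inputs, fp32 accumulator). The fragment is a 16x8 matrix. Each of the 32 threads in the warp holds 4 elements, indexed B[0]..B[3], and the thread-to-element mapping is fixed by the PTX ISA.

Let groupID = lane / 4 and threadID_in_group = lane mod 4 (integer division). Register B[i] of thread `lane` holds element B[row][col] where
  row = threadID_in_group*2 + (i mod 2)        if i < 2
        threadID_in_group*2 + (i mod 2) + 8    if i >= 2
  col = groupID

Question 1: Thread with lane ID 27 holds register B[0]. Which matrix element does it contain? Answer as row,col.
6,6

L=27->gid=27>>2=6, tid=27&3=3
[0]->row 3·2+0+0=6  col gid=6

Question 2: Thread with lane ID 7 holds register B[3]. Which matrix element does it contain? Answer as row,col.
lane 7: gid=1 (7/4), tid=3 (7%4)
i=3: r=3*2+1+8=15, c=gid=1

15,1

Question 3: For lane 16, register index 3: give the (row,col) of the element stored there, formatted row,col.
lane 16: g=4 (16/4), t=0 (16%4)
i=3: r=0*2+1+8=9, c=g=4

9,4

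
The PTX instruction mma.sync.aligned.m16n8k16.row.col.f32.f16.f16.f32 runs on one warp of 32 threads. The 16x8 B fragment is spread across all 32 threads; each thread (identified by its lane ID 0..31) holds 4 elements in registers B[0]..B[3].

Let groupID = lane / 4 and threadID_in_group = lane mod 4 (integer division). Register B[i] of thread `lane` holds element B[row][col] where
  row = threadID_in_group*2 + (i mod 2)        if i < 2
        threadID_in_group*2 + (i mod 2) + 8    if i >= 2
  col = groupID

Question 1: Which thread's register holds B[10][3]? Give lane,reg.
13,2

c=3⇒gr=3  r=10⇒Rb=1,th=1,odd=0
L=3*4+1=13  i=1*2+0=2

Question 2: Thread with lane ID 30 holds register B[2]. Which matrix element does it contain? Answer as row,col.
lane 30: G=7 (30/4), T=2 (30%4)
i=2: r=2*2+0+8=12, c=G=7

12,7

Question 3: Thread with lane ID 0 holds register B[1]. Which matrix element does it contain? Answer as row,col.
1,0

0: G=0,T=0
[1] (0*2+1+0,0) = (1,0)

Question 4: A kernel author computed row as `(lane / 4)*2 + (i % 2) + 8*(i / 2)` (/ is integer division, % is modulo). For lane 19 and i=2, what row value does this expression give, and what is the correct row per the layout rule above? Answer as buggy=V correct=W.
`(lane / 4)*2 + (i % 2) + 8*(i / 2)`[19,2]=>16
L=19=>grp=19>>2=4, tig=19&3=3
[2]=>row 3·2+0+8=14  col grp=4
row: 16 vs 14

buggy=16 correct=14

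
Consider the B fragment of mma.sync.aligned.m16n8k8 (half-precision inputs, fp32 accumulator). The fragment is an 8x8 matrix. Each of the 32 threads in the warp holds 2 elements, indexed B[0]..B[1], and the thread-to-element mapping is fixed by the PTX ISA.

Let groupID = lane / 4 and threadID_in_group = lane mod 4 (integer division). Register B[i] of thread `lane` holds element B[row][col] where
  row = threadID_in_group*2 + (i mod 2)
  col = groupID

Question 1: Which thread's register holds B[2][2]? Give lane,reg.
c=2→G=2  r=2→T=1,p=0
L=2*4+1=9  i=0=0

9,0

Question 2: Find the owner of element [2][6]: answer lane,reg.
c:6=>grp=6  r:2=>tig=1,lo=0
L=6*4+1=25  i=0=0

25,0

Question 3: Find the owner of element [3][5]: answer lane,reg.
21,1

c=5->g=5  r=3->t=1,b0=1
L=5*4+1=21  i=1=1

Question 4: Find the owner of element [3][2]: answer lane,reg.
c=2->g=2  r=3->t=1,b0=1
L=2*4+1=9  i=1=1

9,1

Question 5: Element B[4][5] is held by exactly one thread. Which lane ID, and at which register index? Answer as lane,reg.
22,0

c=5⇒gr=5  r=4⇒th=2,odd=0
L=5*4+2=22  i=0=0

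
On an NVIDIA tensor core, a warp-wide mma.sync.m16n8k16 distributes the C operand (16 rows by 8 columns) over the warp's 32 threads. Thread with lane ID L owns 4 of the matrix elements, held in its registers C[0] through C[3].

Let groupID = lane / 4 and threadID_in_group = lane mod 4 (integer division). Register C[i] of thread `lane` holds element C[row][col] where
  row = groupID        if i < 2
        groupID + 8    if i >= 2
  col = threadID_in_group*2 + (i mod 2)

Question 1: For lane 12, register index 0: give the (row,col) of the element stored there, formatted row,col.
L=12=>grp=12>>2=3, tig=12&3=0
[0]=>row 3+0=3  col 0·2+0=0

3,0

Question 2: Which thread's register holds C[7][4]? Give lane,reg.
30,0

r=7->g=7,rb=0  c=4->t=2,b0=0
L=7*4+2=30  i=0*2+0=0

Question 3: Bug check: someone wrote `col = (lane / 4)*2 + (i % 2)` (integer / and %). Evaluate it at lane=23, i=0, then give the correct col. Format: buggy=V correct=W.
buggy=10 correct=6

`(lane / 4)*2 + (i % 2)`[23,0]⇒10
lane 23: gr=5 (23/4), th=3 (23%4)
i=0: r=5+0=5, c=3*2+0=6
col: 10 vs 6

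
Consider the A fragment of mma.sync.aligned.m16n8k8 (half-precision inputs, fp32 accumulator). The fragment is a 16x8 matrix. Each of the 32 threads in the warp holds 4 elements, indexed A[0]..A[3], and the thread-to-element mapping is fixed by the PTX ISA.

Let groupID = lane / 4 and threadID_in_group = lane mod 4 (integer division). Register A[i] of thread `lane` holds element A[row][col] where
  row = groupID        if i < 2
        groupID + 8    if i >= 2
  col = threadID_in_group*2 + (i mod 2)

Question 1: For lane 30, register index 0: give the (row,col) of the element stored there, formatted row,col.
lane 30->30/4=7, 30 mod 4=2
i=0  r:7+0->7  c:2·2+0->4

7,4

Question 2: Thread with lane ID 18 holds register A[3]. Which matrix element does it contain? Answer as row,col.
lane 18→18/4=4, 18 mod 4=2
i=3  r:4+8→12  c:2·2+1→5

12,5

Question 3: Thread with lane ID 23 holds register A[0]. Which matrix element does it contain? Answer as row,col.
5,6

lane 23: gr=5 (23/4), th=3 (23%4)
i=0: r=5+0=5, c=3*2+0=6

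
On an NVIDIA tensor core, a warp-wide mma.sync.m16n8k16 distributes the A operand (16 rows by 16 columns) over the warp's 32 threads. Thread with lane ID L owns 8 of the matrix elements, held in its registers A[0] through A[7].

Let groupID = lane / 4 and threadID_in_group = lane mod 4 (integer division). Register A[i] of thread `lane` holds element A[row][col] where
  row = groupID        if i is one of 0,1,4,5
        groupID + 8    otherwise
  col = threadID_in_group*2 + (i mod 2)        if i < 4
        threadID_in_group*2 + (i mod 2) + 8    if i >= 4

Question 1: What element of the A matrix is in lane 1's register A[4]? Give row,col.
0,10

L=1->g=1>>2=0, t=1&3=1
[4]->row 0+0=0  col 1·2+0+8=10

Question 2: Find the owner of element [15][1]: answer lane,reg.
28,3

r: 15->gid=7,r8=1  c: 1->c8=0,tid=0,i&1=1
L=7*4+0=28  i=0*4+1*2+1=3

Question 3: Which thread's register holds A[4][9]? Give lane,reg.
16,5

r:4=>grp=4,rB=0  c:9=>cB=1,tig=0,lo=1
L=4*4+0=16  i=1*4+0*2+1=5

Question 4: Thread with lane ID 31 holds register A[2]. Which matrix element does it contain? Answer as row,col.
lane 31=>31/4=7, 31 mod 4=3
i=2  r:7+8=>15  c:2·3+0+0=>6

15,6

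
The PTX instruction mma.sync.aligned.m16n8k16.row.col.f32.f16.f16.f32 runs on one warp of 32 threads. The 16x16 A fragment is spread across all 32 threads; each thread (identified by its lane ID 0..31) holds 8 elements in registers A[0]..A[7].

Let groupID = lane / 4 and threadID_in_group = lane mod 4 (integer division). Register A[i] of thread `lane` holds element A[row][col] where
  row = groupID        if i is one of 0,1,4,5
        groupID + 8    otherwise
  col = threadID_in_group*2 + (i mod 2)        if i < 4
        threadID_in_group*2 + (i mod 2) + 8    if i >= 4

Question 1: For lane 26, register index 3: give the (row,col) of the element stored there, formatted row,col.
14,5

lane 26: g=6 (26/4), t=2 (26%4)
i=3: r=6+8=14, c=2*2+1+0=5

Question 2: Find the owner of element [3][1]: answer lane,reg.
12,1

r: 3->gid=3,r8=0  c: 1->c8=0,tid=0,i&1=1
L=3*4+0=12  i=0*4+0*2+1=1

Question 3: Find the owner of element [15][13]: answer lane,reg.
30,7

r=15→G=7,rhi=1  c=13→chi=1,T=2,p=1
L=7*4+2=30  i=1*4+1*2+1=7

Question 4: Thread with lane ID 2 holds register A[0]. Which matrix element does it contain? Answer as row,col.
0,4

2: gid=0,tid=2
[0] (0+0,2*2+0+0) = (0,4)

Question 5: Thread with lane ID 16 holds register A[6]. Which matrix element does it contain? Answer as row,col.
lane 16: gr=4 (16/4), th=0 (16%4)
i=6: r=4+8=12, c=0*2+0+8=8

12,8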